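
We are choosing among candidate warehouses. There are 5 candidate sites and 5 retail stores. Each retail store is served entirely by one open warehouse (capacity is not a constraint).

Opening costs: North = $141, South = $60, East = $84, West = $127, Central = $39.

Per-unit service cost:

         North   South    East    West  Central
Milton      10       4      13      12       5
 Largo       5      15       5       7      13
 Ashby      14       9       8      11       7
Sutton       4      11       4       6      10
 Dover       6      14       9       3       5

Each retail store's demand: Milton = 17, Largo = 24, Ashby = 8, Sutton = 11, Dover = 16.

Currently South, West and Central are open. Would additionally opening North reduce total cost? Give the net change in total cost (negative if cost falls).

No — net change +71 (cost rises by 71).

Current service cost with {South, West, Central}: 406.
Adding North: each retail store re-picks its cheapest; new service cost 336, saving 70.
Extra fixed cost: 141. Net change = 141 − 70 = 71.
(Totals: 632 → 703.)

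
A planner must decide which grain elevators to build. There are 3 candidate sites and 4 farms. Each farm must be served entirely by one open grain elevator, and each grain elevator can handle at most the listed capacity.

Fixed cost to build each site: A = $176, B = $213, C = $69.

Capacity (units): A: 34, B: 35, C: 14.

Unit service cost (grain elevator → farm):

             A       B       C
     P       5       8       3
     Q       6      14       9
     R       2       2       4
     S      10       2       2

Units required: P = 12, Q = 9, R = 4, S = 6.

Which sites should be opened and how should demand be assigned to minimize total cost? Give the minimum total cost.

Minimum total cost: 358

Open {A}: P→A 5·12=60, Q→A 6·9=54, R→A 2·4=8, S→A 10·6=60.
Loads: A carries 31/34. Service 182; fixed 176; total 358.
Next best feasible plan costs 379.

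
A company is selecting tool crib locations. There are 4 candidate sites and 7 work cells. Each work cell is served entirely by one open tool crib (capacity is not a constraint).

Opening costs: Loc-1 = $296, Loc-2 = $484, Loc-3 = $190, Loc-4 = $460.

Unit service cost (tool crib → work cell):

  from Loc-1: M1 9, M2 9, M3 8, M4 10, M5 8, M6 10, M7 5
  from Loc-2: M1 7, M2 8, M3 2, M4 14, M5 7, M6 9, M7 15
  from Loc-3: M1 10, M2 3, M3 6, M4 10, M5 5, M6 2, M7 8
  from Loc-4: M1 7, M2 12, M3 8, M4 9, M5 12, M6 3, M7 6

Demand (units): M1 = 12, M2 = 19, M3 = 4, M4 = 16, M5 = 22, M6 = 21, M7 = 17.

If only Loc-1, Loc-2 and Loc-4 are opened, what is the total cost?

Each work cell is assigned to its cheapest site among the open ones.
{Loc-1, Loc-2, Loc-4}: M1→Loc-2 7·12=84, M2→Loc-2 8·19=152, M3→Loc-2 2·4=8, M4→Loc-4 9·16=144, M5→Loc-2 7·22=154, M6→Loc-4 3·21=63, M7→Loc-1 5·17=85. Service 690; fixed 1240; total 1930.

Total cost: 1930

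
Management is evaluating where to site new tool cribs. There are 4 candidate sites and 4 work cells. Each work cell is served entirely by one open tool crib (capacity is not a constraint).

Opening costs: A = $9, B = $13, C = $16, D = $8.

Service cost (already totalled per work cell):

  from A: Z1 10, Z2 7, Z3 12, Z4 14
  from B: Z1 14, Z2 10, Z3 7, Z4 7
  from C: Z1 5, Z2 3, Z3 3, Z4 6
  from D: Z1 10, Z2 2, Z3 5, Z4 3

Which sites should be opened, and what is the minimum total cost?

For any fixed open set, each work cell goes to its cheapest open site; total = fixed + service.
{D}: Z1→D 10, Z2→D 2, Z3→D 5, Z4→D 3. Service 20; fixed 8; total 28.
{C}: service 17 + fixed 16 = 33
{A, D}: Z1→A 10, Z2→D 2, Z3→D 5, Z4→D 3. Service 20; fixed 17; total 37.
{A, B, C, D}: Z1→C 5, Z2→D 2, Z3→C 3, Z4→D 3. Service 13; fixed 46; total 59.
No other subset beats 28.

Open D only; minimum total cost 28.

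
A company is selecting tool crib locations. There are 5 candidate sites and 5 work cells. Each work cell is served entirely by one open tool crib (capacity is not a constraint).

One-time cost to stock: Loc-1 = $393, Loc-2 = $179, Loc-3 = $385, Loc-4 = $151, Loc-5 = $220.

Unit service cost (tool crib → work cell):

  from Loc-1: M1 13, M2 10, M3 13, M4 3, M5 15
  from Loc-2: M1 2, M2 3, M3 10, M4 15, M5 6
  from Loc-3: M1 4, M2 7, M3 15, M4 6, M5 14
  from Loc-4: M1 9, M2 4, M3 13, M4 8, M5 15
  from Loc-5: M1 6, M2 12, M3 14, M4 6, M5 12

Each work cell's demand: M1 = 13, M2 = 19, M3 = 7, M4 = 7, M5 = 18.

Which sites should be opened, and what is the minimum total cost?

Open Loc-2 only; minimum total cost 545.

For any fixed open set, each work cell goes to its cheapest open site; total = fixed + service.
{Loc-2}: M1→Loc-2 2·13=26, M2→Loc-2 3·19=57, M3→Loc-2 10·7=70, M4→Loc-2 15·7=105, M5→Loc-2 6·18=108. Service 366; fixed 179; total 545.
{Loc-2, Loc-4}: service 317 + fixed 330 = 647
{Loc-2, Loc-5}: service 303 + fixed 399 = 702
{Loc-1, Loc-2, Loc-3, Loc-4, Loc-5}: M1→Loc-2 2·13=26, M2→Loc-2 3·19=57, M3→Loc-2 10·7=70, M4→Loc-1 3·7=21, M5→Loc-2 6·18=108. Service 282; fixed 1328; total 1610.
No other subset beats 545.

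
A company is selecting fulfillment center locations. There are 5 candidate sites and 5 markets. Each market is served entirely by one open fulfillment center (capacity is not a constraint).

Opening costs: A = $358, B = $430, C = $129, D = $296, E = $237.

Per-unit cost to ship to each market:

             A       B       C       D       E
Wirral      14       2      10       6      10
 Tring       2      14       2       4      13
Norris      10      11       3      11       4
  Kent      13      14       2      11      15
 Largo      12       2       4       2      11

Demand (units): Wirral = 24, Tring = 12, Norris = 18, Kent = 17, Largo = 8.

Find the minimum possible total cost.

For any fixed open set, each market goes to its cheapest open site; total = fixed + service.
{C}: Wirral→C 10·24=240, Tring→C 2·12=24, Norris→C 3·18=54, Kent→C 2·17=34, Largo→C 4·8=32. Service 384; fixed 129; total 513.
{C, D}: Wirral→D 6·24=144, Tring→C 2·12=24, Norris→C 3·18=54, Kent→C 2·17=34, Largo→D 2·8=16. Service 272; fixed 425; total 697.
{B, C}: service 176 + fixed 559 = 735
{A, B, C, D, E}: service 176 + fixed 1450 = 1626
No other subset beats 513.

Minimum total cost: 513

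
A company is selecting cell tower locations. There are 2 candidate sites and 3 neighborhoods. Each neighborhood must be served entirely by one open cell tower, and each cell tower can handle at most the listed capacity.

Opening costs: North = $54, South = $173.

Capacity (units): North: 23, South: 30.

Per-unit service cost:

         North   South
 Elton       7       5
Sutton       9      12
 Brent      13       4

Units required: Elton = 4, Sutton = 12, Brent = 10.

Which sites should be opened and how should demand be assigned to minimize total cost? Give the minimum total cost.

Minimum total cost: 377

Open {South}: Elton→South 5·4=20, Sutton→South 12·12=144, Brent→South 4·10=40.
Loads: South carries 26/30. Service 204; fixed 173; total 377.
Next best feasible plan costs 395.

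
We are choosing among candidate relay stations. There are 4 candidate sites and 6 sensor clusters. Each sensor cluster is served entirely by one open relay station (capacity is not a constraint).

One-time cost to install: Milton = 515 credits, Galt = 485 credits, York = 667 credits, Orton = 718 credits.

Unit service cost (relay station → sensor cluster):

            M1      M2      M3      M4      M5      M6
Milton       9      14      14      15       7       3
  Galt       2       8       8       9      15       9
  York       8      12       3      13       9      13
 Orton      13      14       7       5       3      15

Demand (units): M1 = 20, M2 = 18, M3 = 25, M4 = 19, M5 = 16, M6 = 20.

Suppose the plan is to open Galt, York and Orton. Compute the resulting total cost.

Each sensor cluster is assigned to its cheapest site among the open ones.
{Galt, York, Orton}: M1→Galt 2·20=40, M2→Galt 8·18=144, M3→York 3·25=75, M4→Orton 5·19=95, M5→Orton 3·16=48, M6→Galt 9·20=180. Service 582; fixed 1870; total 2452.

Total cost: 2452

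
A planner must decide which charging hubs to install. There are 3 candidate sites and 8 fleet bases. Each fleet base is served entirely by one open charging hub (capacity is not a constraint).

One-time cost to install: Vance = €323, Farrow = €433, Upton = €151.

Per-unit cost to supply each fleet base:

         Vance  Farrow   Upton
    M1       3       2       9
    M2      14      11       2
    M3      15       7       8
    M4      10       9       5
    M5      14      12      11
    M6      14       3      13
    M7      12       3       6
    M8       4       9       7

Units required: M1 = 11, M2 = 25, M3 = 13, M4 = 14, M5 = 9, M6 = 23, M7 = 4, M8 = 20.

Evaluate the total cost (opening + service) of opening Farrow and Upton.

Total cost: 1137

Each fleet base is assigned to its cheapest site among the open ones.
{Farrow, Upton}: M1→Farrow 2·11=22, M2→Upton 2·25=50, M3→Farrow 7·13=91, M4→Upton 5·14=70, M5→Upton 11·9=99, M6→Farrow 3·23=69, M7→Farrow 3·4=12, M8→Upton 7·20=140. Service 553; fixed 584; total 1137.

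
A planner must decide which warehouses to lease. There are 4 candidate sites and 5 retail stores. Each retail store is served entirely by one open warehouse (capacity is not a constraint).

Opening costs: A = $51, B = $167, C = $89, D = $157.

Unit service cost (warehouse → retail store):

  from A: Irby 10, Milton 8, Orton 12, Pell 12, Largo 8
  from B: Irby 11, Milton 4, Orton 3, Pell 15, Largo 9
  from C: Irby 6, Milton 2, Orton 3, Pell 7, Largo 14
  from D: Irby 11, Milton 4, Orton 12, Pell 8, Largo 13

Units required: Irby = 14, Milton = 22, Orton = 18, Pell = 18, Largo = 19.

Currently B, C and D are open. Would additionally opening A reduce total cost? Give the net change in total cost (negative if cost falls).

No — net change +32 (cost rises by 32).

Current service cost with {B, C, D}: 479.
Adding A: each retail store re-picks its cheapest; new service cost 460, saving 19.
Extra fixed cost: 51. Net change = 51 − 19 = 32.
(Totals: 892 → 924.)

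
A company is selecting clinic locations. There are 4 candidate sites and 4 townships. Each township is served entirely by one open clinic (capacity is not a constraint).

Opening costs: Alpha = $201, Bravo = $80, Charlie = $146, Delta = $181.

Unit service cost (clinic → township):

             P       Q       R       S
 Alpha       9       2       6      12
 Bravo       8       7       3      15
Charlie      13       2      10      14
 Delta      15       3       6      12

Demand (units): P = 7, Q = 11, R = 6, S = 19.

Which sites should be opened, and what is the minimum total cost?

For any fixed open set, each township goes to its cheapest open site; total = fixed + service.
{Bravo}: P→Bravo 8·7=56, Q→Bravo 7·11=77, R→Bravo 3·6=18, S→Bravo 15·19=285. Service 436; fixed 80; total 516.
{Alpha}: service 349 + fixed 201 = 550
{Delta}: P→Delta 15·7=105, Q→Delta 3·11=33, R→Delta 6·6=36, S→Delta 12·19=228. Service 402; fixed 181; total 583.
{Alpha, Bravo, Charlie, Delta}: service 324 + fixed 608 = 932
No other subset beats 516.

Open Bravo only; minimum total cost 516.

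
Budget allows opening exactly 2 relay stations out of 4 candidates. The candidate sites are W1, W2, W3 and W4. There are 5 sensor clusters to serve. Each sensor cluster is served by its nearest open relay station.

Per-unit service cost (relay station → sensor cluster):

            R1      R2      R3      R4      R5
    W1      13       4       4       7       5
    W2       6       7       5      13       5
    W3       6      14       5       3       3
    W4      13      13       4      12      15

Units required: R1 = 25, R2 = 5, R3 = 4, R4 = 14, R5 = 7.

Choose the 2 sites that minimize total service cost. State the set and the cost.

Choose W1 and W3; total service cost 249.

With exactly 2 open, each sensor cluster uses its cheapest among the chosen.
{W1, W3}: R1→W3 6·25=150, R2→W1 4·5=20, R3→W1 4·4=16, R4→W3 3·14=42, R5→W3 3·7=21. Service cost 249.
{W2, W3}: service cost 268
{W3, W4}: service cost 294
Among all 6 size-2 choices, {W1, W3} is lowest.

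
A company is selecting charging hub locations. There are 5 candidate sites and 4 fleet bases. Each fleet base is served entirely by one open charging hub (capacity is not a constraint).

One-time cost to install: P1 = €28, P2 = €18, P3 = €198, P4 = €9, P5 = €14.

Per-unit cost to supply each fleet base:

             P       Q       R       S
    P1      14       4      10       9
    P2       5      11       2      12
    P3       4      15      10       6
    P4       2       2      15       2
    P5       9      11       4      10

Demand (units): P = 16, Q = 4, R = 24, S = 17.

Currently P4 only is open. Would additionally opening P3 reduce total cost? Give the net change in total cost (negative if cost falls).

No — net change +78 (cost rises by 78).

Current service cost with {P4}: 434.
Adding P3: each fleet base re-picks its cheapest; new service cost 314, saving 120.
Extra fixed cost: 198. Net change = 198 − 120 = 78.
(Totals: 443 → 521.)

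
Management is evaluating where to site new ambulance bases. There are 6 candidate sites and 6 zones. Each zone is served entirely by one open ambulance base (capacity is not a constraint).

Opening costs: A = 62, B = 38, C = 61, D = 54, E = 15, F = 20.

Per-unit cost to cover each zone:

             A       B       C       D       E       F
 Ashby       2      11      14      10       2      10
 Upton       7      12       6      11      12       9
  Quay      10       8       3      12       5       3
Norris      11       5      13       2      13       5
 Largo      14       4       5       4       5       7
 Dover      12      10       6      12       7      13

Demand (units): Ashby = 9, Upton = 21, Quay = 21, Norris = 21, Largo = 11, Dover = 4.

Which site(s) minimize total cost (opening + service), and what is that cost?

Open C, D and E; minimum total cost 447.

For any fixed open set, each zone goes to its cheapest open site; total = fixed + service.
{C, D, E}: Ashby→E 2·9=18, Upton→C 6·21=126, Quay→C 3·21=63, Norris→D 2·21=42, Largo→D 4·11=44, Dover→C 6·4=24. Service 317; fixed 130; total 447.
{C, D, E, F}: Ashby→E 2·9=18, Upton→C 6·21=126, Quay→C 3·21=63, Norris→D 2·21=42, Largo→D 4·11=44, Dover→C 6·4=24. Service 317; fixed 150; total 467.
{D, E, F}: Ashby→E 2·9=18, Upton→F 9·21=189, Quay→F 3·21=63, Norris→D 2·21=42, Largo→D 4·11=44, Dover→E 7·4=28. Service 384; fixed 89; total 473.
{A, B, C, D, E, F}: service 317 + fixed 250 = 567
No other subset beats 447.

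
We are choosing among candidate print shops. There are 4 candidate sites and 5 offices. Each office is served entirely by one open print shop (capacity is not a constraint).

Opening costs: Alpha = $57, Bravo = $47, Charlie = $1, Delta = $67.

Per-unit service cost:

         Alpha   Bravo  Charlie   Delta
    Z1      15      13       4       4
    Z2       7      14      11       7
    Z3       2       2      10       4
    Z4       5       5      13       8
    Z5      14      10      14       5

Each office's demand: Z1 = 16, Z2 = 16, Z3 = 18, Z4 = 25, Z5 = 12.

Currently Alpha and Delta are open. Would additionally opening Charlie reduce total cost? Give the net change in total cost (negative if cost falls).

No — net change +1 (cost rises by 1).

Current service cost with {Alpha, Delta}: 397.
Adding Charlie: each office re-picks its cheapest; new service cost 397, saving 0.
Extra fixed cost: 1. Net change = 1 − 0 = 1.
(Totals: 521 → 522.)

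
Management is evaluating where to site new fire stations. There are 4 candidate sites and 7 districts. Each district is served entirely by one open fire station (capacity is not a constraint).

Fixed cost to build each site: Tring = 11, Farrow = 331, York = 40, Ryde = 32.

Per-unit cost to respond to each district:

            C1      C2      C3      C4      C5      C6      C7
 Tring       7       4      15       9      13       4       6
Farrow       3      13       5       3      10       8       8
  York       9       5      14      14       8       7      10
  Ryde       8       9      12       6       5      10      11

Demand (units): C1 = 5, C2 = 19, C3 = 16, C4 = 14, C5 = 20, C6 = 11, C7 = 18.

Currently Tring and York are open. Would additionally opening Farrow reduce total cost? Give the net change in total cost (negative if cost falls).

No — net change +83 (cost rises by 83).

Current service cost with {Tring, York}: 773.
Adding Farrow: each district re-picks its cheapest; new service cost 525, saving 248.
Extra fixed cost: 331. Net change = 331 − 248 = 83.
(Totals: 824 → 907.)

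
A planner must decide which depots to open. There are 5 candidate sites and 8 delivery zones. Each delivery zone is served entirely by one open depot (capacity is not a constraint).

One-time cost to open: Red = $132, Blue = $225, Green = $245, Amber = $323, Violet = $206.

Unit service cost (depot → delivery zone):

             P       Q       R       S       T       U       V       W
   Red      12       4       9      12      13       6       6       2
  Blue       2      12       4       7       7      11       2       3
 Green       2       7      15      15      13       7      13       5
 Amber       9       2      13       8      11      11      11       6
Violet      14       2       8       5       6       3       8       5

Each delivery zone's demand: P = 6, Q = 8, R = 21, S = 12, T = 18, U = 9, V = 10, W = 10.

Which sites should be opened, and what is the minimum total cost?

For any fixed open set, each delivery zone goes to its cheapest open site; total = fixed + service.
{Blue}: P→Blue 2·6=12, Q→Blue 12·8=96, R→Blue 4·21=84, S→Blue 7·12=84, T→Blue 7·18=126, U→Blue 11·9=99, V→Blue 2·10=20, W→Blue 3·10=30. Service 551; fixed 225; total 776.
{Blue, Violet}: service 357 + fixed 431 = 788
{Red, Blue}: service 432 + fixed 357 = 789
{Red, Blue, Green, Amber, Violet}: P→Blue 2·6=12, Q→Amber 2·8=16, R→Blue 4·21=84, S→Violet 5·12=60, T→Violet 6·18=108, U→Violet 3·9=27, V→Blue 2·10=20, W→Red 2·10=20. Service 347; fixed 1131; total 1478.
No other subset beats 776.

Open Blue only; minimum total cost 776.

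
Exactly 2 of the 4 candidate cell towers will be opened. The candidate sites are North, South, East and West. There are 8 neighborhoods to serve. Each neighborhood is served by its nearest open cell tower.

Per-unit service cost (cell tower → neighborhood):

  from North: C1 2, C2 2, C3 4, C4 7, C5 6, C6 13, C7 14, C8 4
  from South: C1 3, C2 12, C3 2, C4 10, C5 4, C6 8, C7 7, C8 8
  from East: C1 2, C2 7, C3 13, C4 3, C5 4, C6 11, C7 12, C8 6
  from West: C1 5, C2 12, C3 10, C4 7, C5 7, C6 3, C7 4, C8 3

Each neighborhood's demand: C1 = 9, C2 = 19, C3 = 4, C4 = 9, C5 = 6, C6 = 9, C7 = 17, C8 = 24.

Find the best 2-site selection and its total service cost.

Choose North and West; total service cost 338.

With exactly 2 open, each neighborhood uses its cheapest among the chosen.
{North, West}: C1→North 2·9=18, C2→North 2·19=38, C3→North 4·4=16, C4→North 7·9=63, C5→North 6·6=36, C6→West 3·9=27, C7→West 4·17=68, C8→West 3·24=72. Service cost 338.
{East, West}: service cost 409
{North, South}: service cost 438
Among all 6 size-2 choices, {North, West} is lowest.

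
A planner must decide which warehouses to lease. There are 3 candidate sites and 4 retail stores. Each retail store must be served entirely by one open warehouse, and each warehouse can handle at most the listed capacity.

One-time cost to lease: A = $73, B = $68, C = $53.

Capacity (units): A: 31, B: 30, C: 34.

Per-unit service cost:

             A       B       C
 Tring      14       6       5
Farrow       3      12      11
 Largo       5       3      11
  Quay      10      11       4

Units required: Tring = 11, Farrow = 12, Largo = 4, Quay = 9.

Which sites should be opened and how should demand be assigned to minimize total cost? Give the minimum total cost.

Minimum total cost: 273

Open {A, C}: Tring→C 5·11=55, Farrow→A 3·12=36, Largo→A 5·4=20, Quay→C 4·9=36.
Loads: A carries 16/31, C carries 20/34. Service 147; fixed 126; total 273.
Next best feasible plan costs 297.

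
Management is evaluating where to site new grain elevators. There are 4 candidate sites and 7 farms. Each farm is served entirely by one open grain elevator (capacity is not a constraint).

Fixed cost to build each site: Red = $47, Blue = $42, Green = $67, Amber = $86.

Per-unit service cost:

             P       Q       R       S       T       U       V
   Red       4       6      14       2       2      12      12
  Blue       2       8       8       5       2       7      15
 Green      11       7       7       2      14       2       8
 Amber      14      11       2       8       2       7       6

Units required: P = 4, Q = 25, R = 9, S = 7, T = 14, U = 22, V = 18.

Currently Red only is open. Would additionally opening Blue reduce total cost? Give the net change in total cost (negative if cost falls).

Current service cost with {Red}: 814.
Adding Blue: each farm re-picks its cheapest; new service cost 642, saving 172.
Extra fixed cost: 42. Net change = 42 − 172 = -130.
(Totals: 861 → 731.)

Yes — net change −130 (cost falls by 130).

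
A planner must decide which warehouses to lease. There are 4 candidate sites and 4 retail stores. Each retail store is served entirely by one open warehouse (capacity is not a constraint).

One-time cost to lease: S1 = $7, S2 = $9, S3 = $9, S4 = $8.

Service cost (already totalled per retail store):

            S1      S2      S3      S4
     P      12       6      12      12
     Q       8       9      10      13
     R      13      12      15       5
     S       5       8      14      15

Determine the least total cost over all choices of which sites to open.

Minimum total cost: 44

For any fixed open set, each retail store goes to its cheapest open site; total = fixed + service.
{S2}: P→S2 6, Q→S2 9, R→S2 12, S→S2 8. Service 35; fixed 9; total 44.
{S1}: P→S1 12, Q→S1 8, R→S1 13, S→S1 5. Service 38; fixed 7; total 45.
{S1, S4}: service 30 + fixed 15 = 45
{S1, S2, S3, S4}: service 24 + fixed 33 = 57
No other subset beats 44.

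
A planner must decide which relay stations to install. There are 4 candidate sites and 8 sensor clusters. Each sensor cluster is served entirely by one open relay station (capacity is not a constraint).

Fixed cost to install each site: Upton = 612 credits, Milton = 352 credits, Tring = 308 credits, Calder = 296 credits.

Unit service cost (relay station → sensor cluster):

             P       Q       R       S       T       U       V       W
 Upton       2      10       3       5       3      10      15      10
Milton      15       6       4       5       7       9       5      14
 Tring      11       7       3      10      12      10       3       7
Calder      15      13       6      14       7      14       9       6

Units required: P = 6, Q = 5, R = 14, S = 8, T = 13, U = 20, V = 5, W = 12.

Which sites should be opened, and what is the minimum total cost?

Open Tring only; minimum total cost 986.

For any fixed open set, each sensor cluster goes to its cheapest open site; total = fixed + service.
{Tring}: P→Tring 11·6=66, Q→Tring 7·5=35, R→Tring 3·14=42, S→Tring 10·8=80, T→Tring 12·13=156, U→Tring 10·20=200, V→Tring 3·5=15, W→Tring 7·12=84. Service 678; fixed 308; total 986.
{Milton}: service 680 + fixed 352 = 1032
{Calder}: service 839 + fixed 296 = 1135
{Upton, Milton, Tring, Calder}: P→Upton 2·6=12, Q→Milton 6·5=30, R→Upton 3·14=42, S→Upton 5·8=40, T→Upton 3·13=39, U→Milton 9·20=180, V→Tring 3·5=15, W→Calder 6·12=72. Service 430; fixed 1568; total 1998.
No other subset beats 986.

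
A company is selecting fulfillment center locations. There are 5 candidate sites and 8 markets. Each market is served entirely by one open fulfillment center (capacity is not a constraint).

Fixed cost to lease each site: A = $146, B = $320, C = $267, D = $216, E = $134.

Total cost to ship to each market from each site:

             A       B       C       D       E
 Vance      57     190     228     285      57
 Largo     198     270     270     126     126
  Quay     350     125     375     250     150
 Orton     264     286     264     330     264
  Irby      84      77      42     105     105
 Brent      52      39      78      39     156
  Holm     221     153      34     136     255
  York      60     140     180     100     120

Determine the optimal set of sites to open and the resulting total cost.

For any fixed open set, each market goes to its cheapest open site; total = fixed + service.
{C, E}: Vance→E 57, Largo→E 126, Quay→E 150, Orton→C 264, Irby→C 42, Brent→C 78, Holm→C 34, York→E 120. Service 871; fixed 401; total 1272.
{A, E}: service 1014 + fixed 280 = 1294
{D, E}: service 977 + fixed 350 = 1327
{A, B, C, D, E}: Vance→A 57, Largo→D 126, Quay→B 125, Orton→A 264, Irby→C 42, Brent→B 39, Holm→C 34, York→A 60. Service 747; fixed 1083; total 1830.
No other subset beats 1272.

Open C and E; minimum total cost 1272.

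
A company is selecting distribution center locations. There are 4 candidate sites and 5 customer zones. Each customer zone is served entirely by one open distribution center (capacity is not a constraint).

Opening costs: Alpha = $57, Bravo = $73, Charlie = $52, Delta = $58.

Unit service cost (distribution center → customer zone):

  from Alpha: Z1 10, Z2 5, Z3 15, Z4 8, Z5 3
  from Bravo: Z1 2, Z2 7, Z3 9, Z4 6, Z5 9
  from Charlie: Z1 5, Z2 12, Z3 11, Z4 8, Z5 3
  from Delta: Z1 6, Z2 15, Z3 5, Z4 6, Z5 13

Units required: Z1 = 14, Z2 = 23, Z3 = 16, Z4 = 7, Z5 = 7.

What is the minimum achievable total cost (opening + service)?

For any fixed open set, each customer zone goes to its cheapest open site; total = fixed + service.
{Alpha, Delta}: Z1→Delta 6·14=84, Z2→Alpha 5·23=115, Z3→Delta 5·16=80, Z4→Delta 6·7=42, Z5→Alpha 3·7=21. Service 342; fixed 115; total 457.
{Alpha, Bravo, Delta}: Z1→Bravo 2·14=28, Z2→Alpha 5·23=115, Z3→Delta 5·16=80, Z4→Bravo 6·7=42, Z5→Alpha 3·7=21. Service 286; fixed 188; total 474.
{Alpha, Bravo}: service 350 + fixed 130 = 480
{Alpha, Bravo, Charlie, Delta}: Z1→Bravo 2·14=28, Z2→Alpha 5·23=115, Z3→Delta 5·16=80, Z4→Bravo 6·7=42, Z5→Alpha 3·7=21. Service 286; fixed 240; total 526.
No other subset beats 457.

Minimum total cost: 457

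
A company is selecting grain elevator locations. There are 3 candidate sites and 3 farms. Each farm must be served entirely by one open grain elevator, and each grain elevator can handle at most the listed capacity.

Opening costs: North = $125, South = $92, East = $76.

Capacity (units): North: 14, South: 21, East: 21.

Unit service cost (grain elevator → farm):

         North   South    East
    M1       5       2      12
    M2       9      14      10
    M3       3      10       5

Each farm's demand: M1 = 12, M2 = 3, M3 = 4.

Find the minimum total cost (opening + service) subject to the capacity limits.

Open {South}: M1→South 2·12=24, M2→South 14·3=42, M3→South 10·4=40.
Loads: South carries 19/21. Service 106; fixed 92; total 198.
Next best feasible plan costs 242.

Minimum total cost: 198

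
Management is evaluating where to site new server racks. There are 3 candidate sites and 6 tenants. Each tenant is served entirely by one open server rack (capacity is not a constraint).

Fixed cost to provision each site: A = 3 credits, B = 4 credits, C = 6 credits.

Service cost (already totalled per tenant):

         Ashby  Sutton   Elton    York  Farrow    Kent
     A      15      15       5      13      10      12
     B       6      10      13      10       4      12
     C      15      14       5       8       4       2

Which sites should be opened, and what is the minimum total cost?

Open B and C; minimum total cost 45.

For any fixed open set, each tenant goes to its cheapest open site; total = fixed + service.
{B, C}: Ashby→B 6, Sutton→B 10, Elton→C 5, York→C 8, Farrow→B 4, Kent→C 2. Service 35; fixed 10; total 45.
{A, B, C}: service 35 + fixed 13 = 48
{A, B}: Ashby→B 6, Sutton→B 10, Elton→A 5, York→B 10, Farrow→B 4, Kent→A 12. Service 47; fixed 7; total 54.
{A}: Ashby→A 15, Sutton→A 15, Elton→A 5, York→A 13, Farrow→A 10, Kent→A 12. Service 70; fixed 3; total 73.
No other subset beats 45.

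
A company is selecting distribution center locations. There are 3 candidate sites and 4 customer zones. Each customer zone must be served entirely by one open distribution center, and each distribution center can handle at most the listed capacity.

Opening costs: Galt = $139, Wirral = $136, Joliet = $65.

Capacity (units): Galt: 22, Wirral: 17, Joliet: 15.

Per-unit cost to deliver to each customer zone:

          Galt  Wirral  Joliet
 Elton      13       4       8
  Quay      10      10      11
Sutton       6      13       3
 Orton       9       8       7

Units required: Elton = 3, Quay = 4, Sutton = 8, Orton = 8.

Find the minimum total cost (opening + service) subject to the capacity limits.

Open {Wirral, Joliet}: Elton→Wirral 4·3=12, Quay→Wirral 10·4=40, Sutton→Joliet 3·8=24, Orton→Wirral 8·8=64.
Loads: Wirral carries 15/17, Joliet carries 8/15. Service 140; fixed 201; total 341.
Next best feasible plan costs 345.

Minimum total cost: 341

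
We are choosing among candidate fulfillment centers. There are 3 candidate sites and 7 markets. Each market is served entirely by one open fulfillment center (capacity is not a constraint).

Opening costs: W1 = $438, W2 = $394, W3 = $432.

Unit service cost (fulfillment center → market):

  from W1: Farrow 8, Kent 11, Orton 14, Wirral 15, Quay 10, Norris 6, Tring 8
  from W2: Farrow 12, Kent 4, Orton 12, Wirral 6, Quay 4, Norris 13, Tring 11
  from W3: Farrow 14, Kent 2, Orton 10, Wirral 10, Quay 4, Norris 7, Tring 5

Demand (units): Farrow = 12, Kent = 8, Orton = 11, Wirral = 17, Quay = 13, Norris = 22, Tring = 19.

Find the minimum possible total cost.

For any fixed open set, each market goes to its cheapest open site; total = fixed + service.
{W3}: Farrow→W3 14·12=168, Kent→W3 2·8=16, Orton→W3 10·11=110, Wirral→W3 10·17=170, Quay→W3 4·13=52, Norris→W3 7·22=154, Tring→W3 5·19=95. Service 765; fixed 432; total 1197.
{W2}: Farrow→W2 12·12=144, Kent→W2 4·8=32, Orton→W2 12·11=132, Wirral→W2 6·17=102, Quay→W2 4·13=52, Norris→W2 13·22=286, Tring→W2 11·19=209. Service 957; fixed 394; total 1351.
{W1}: Farrow→W1 8·12=96, Kent→W1 11·8=88, Orton→W1 14·11=154, Wirral→W1 15·17=255, Quay→W1 10·13=130, Norris→W1 6·22=132, Tring→W1 8·19=152. Service 1007; fixed 438; total 1445.
{W1, W2, W3}: service 603 + fixed 1264 = 1867
(All 7 nonempty subsets were checked; W3 only is lowest.)

Minimum total cost: 1197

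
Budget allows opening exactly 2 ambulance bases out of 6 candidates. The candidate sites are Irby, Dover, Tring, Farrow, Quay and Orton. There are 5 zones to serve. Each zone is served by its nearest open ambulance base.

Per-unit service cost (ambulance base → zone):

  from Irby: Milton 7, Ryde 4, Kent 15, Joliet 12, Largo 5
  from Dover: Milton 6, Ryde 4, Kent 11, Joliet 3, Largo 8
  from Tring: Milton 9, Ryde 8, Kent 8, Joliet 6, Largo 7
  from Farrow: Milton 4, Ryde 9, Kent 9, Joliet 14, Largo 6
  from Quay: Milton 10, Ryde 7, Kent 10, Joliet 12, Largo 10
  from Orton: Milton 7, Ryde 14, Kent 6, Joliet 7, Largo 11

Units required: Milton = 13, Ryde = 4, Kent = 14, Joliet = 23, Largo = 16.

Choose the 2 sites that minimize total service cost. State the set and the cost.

Choose Dover and Farrow; total service cost 359.

With exactly 2 open, each zone uses its cheapest among the chosen.
{Dover, Farrow}: Milton→Farrow 4·13=52, Ryde→Dover 4·4=16, Kent→Farrow 9·14=126, Joliet→Dover 3·23=69, Largo→Farrow 6·16=96. Service cost 359.
{Dover, Orton}: service cost 375
{Dover, Tring}: service cost 387
Among all 15 size-2 choices, {Dover, Farrow} is lowest.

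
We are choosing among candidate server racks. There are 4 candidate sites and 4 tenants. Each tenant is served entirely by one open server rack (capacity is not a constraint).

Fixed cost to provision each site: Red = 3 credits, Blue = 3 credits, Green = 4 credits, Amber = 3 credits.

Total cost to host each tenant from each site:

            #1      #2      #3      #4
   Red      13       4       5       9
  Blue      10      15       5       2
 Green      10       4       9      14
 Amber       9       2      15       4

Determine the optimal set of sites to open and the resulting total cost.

Open Blue and Amber; minimum total cost 24.

For any fixed open set, each tenant goes to its cheapest open site; total = fixed + service.
{Blue, Amber}: #1→Amber 9, #2→Amber 2, #3→Blue 5, #4→Blue 2. Service 18; fixed 6; total 24.
{Red, Amber}: service 20 + fixed 6 = 26
{Red, Blue}: #1→Blue 10, #2→Red 4, #3→Red 5, #4→Blue 2. Service 21; fixed 6; total 27.
{Red, Blue, Green, Amber}: #1→Amber 9, #2→Amber 2, #3→Red 5, #4→Blue 2. Service 18; fixed 13; total 31.
No other subset beats 24.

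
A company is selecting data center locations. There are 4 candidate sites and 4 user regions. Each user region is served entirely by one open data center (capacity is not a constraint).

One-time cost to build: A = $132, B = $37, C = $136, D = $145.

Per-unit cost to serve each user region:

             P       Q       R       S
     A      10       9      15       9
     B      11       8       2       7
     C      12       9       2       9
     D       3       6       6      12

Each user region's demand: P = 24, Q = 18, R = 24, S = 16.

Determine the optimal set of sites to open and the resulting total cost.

Open B and D; minimum total cost 522.

For any fixed open set, each user region goes to its cheapest open site; total = fixed + service.
{B, D}: P→D 3·24=72, Q→D 6·18=108, R→B 2·24=48, S→B 7·16=112. Service 340; fixed 182; total 522.
{B}: service 568 + fixed 37 = 605
{C, D}: P→D 3·24=72, Q→D 6·18=108, R→C 2·24=48, S→C 9·16=144. Service 372; fixed 281; total 653.
{A, B, C, D}: P→D 3·24=72, Q→D 6·18=108, R→B 2·24=48, S→B 7·16=112. Service 340; fixed 450; total 790.
(All 15 nonempty subsets were checked; B and D is lowest.)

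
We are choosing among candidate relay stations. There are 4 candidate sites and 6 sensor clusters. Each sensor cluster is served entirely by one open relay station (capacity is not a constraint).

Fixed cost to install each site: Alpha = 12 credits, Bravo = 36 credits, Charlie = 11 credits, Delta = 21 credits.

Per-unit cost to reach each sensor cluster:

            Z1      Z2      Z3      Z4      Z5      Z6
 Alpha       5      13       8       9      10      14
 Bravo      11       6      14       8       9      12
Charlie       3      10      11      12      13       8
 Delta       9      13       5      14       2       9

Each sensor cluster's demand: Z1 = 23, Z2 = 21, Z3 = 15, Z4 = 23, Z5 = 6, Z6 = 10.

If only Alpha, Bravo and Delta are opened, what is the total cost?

Each sensor cluster is assigned to its cheapest site among the open ones.
{Alpha, Bravo, Delta}: Z1→Alpha 5·23=115, Z2→Bravo 6·21=126, Z3→Delta 5·15=75, Z4→Bravo 8·23=184, Z5→Delta 2·6=12, Z6→Delta 9·10=90. Service 602; fixed 69; total 671.

Total cost: 671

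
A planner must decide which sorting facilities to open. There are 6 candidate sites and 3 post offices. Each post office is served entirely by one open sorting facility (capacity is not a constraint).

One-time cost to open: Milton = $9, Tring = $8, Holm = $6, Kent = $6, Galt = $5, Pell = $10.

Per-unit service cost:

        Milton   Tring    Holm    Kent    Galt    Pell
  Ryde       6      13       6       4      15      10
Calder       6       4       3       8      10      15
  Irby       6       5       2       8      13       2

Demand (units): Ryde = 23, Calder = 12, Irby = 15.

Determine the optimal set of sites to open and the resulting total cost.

For any fixed open set, each post office goes to its cheapest open site; total = fixed + service.
{Holm, Kent}: Ryde→Kent 4·23=92, Calder→Holm 3·12=36, Irby→Holm 2·15=30. Service 158; fixed 12; total 170.
{Holm, Kent, Galt}: service 158 + fixed 17 = 175
{Tring, Holm, Kent}: Ryde→Kent 4·23=92, Calder→Holm 3·12=36, Irby→Holm 2·15=30. Service 158; fixed 20; total 178.
{Milton, Tring, Holm, Kent, Galt, Pell}: Ryde→Kent 4·23=92, Calder→Holm 3·12=36, Irby→Holm 2·15=30. Service 158; fixed 44; total 202.
No other subset beats 170.

Open Holm and Kent; minimum total cost 170.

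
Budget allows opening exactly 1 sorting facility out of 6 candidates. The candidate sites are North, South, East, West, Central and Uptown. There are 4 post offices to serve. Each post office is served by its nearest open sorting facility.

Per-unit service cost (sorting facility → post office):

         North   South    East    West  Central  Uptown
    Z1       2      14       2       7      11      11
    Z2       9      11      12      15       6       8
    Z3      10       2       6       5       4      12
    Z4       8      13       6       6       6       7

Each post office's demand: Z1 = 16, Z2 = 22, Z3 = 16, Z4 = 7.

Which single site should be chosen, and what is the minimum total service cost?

Choose Central only; total service cost 414.

With exactly 1 open, each post office uses its cheapest among the chosen.
{Central}: Z1→Central 11·16=176, Z2→Central 6·22=132, Z3→Central 4·16=64, Z4→Central 6·7=42. Service cost 414.
{East}: service cost 434
{North}: service cost 446
Among all 6 size-1 choices, {Central} is lowest.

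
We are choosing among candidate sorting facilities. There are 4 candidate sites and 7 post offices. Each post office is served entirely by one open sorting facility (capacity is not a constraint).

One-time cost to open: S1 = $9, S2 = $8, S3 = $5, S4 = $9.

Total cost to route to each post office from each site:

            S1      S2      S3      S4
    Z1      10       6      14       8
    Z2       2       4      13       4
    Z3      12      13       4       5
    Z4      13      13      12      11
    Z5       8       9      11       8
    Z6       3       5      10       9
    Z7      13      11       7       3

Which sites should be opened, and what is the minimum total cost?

For any fixed open set, each post office goes to its cheapest open site; total = fixed + service.
{S4}: Z1→S4 8, Z2→S4 4, Z3→S4 5, Z4→S4 11, Z5→S4 8, Z6→S4 9, Z7→S4 3. Service 48; fixed 9; total 57.
{S1, S4}: Z1→S4 8, Z2→S1 2, Z3→S4 5, Z4→S4 11, Z5→S1 8, Z6→S1 3, Z7→S4 3. Service 40; fixed 18; total 58.
{S2, S4}: service 42 + fixed 17 = 59
{S1, S2, S3, S4}: Z1→S2 6, Z2→S1 2, Z3→S3 4, Z4→S4 11, Z5→S1 8, Z6→S1 3, Z7→S4 3. Service 37; fixed 31; total 68.
No other subset beats 57.

Open S4 only; minimum total cost 57.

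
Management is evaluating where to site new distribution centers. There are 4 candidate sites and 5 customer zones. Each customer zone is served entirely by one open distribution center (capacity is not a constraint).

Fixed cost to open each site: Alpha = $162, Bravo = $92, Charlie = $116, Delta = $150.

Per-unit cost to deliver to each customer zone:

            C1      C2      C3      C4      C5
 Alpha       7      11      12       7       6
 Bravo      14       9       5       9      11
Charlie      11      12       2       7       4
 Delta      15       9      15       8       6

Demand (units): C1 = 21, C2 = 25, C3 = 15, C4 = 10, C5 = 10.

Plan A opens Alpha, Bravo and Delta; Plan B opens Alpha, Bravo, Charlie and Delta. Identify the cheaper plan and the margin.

Plan A: {Alpha, Bravo, Delta}: C1→Alpha 7·21=147, C2→Bravo 9·25=225, C3→Bravo 5·15=75, C4→Alpha 7·10=70, C5→Alpha 6·10=60. Service 577; fixed 404; total 981.
Plan B: {Alpha, Bravo, Charlie, Delta}: C1→Alpha 7·21=147, C2→Bravo 9·25=225, C3→Charlie 2·15=30, C4→Alpha 7·10=70, C5→Charlie 4·10=40. Service 512; fixed 520; total 1032.
Difference: |981 − 1032| = 51.

Plan A is cheaper by 51.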